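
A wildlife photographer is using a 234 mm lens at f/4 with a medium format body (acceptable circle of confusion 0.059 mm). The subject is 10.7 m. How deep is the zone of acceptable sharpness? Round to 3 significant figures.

0.967 m

Hyperfocal distance H = f²/(N·c) + f = 234²/(4 × 0.059) + 234 = 54756/0.236 + 234 ≈ 232250.9 mm ≈ 232.3 m.
Near limit Dn = s·(H − f)/(H + s − 2f) = 10700 × (232250.9 − 234) / (232250.9 + 10700 − 2 × 234) = 10700 × 232016.9 / 242482.9 ≈ 10238.17 mm.
Far limit Df = s·(H − f)/(H − s) = 10700 × (232250.9 − 234) / (232250.9 − 10700) = 10700 × 232016.9 / 221550.9 ≈ 11205.46 mm.
Depth of field = Df − Dn = 11205.46 − 10238.17 ≈ 967.29 mm ≈ 0.967 m.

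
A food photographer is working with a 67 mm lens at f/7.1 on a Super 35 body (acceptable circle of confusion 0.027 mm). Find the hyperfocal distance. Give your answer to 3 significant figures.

23.5 m

Hyperfocal distance H = f²/(N·c) + f = 67²/(7.1 × 0.027) + 67 = 4489/0.1917 + 67 ≈ 23483.8 mm ≈ 23.5 m.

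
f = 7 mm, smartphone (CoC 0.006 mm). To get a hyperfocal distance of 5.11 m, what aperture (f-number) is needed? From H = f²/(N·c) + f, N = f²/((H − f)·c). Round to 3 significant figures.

Rearrange H = f²/(N·c) + f for N: N = f² / ((H − f)·c).
N = 7² / ((5110 − 7) × 0.006) = 49 / 30.62 ≈ 1.60.

f/1.60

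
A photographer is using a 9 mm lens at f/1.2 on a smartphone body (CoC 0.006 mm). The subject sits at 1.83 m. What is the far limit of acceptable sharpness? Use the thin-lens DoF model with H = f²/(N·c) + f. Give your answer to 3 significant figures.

2.18 m

Hyperfocal distance H = f²/(N·c) + f = 9²/(1.2 × 0.006) + 9 = 81/0.0072 + 9 ≈ 11259.0 mm ≈ 11.26 m.
Far limit Df = s·(H − f)/(H − s) = 1830 × (11259.0 − 9) / (11259.0 − 1830) = 1830 × 11250.0 / 9429.0 ≈ 2183.4 mm ≈ 2.18 m.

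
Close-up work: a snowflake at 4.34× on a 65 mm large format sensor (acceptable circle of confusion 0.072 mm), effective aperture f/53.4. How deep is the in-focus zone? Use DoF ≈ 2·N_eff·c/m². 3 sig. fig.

0.408 mm

At magnification m, DoF ≈ 2·N_eff·c/m² = 2 × 53.4 × 0.072 / 4.34² = 7.69 / 18.84 ≈ 0.408 mm.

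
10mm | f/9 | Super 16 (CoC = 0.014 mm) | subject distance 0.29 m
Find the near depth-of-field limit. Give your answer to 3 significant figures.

Hyperfocal distance H = f²/(N·c) + f = 10²/(9 × 0.014) + 10 = 100/0.126 + 10 ≈ 803.7 mm ≈ 0.804 m.
Near limit Dn = s·(H − f)/(H + s − 2f) = 290 × (803.7 − 10) / (803.7 + 290 − 2 × 10) = 290 × 793.7 / 1073.7 ≈ 214.37 mm.

214 mm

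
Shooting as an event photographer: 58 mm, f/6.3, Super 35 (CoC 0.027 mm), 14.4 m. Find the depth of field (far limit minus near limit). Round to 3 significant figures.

Hyperfocal distance H = f²/(N·c) + f = 58²/(6.3 × 0.027) + 58 = 3364/0.1701 + 58 ≈ 19834.6 mm ≈ 19.83 m.
Near limit Dn = s·(H − f)/(H + s − 2f) = 14400 × (19834.6 − 58) / (19834.6 + 14400 − 2 × 58) = 14400 × 19776.6 / 34118.6 ≈ 8347 mm.
Far limit Df = s·(H − f)/(H − s) = 14400 × (19834.6 − 58) / (19834.6 − 14400) = 14400 × 19776.6 / 5434.6 ≈ 52402 mm.
Depth of field = Df − Dn = 52402 − 8347 ≈ 44055 mm ≈ 44.1 m.

44.1 m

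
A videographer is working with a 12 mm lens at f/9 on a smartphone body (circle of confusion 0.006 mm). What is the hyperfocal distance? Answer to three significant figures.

Hyperfocal distance H = f²/(N·c) + f = 12²/(9 × 0.006) + 12 = 144/0.054 + 12 ≈ 2678.7 mm ≈ 2.68 m.

2.68 m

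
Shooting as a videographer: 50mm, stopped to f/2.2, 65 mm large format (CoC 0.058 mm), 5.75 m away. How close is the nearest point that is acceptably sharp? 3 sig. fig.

4.45 m

Hyperfocal distance H = f²/(N·c) + f = 50²/(2.2 × 0.058) + 50 = 2500/0.1276 + 50 ≈ 19642.5 mm ≈ 19.64 m.
Near limit Dn = s·(H − f)/(H + s − 2f) = 5750 × (19642.5 − 50) / (19642.5 + 5750 − 2 × 50) = 5750 × 19592.5 / 25292.5 ≈ 4454.2 mm ≈ 4.45 m.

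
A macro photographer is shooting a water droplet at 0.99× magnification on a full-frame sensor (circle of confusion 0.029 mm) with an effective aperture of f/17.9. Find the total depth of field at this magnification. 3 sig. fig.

1.06 mm

At magnification m, DoF ≈ 2·N_eff·c/m² = 2 × 17.9 × 0.029 / 0.99² = 1.038 / 0.9801 ≈ 1.06 mm.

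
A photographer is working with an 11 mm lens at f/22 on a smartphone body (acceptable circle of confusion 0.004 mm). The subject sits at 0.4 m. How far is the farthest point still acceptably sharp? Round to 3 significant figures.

0.558 m

Hyperfocal distance H = f²/(N·c) + f = 11²/(22 × 0.004) + 11 = 121/0.088 + 11 ≈ 1386.0 mm ≈ 1.386 m.
Far limit Df = s·(H − f)/(H − s) = 400 × (1386.0 − 11) / (1386.0 − 400) = 400 × 1375.0 / 986.0 ≈ 557.81 mm ≈ 0.558 m.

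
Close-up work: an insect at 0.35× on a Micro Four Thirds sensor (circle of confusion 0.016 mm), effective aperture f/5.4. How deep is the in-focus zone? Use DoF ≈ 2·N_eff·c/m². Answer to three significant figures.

At magnification m, DoF ≈ 2·N_eff·c/m² = 2 × 5.4 × 0.016 / 0.35² = 0.1728 / 0.1225 ≈ 1.41 mm.

1.41 mm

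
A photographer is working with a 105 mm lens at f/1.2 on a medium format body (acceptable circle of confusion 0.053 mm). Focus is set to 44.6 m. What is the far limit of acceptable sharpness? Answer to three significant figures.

Hyperfocal distance H = f²/(N·c) + f = 105²/(1.2 × 0.053) + 105 = 11025/0.0636 + 105 ≈ 173454.1 mm ≈ 173.5 m.
Far limit Df = s·(H − f)/(H − s) = 44600 × (173454.1 − 105) / (173454.1 − 44600) = 44600 × 173349.1 / 128854.1 ≈ 60001 mm ≈ 60.0 m.

60.0 m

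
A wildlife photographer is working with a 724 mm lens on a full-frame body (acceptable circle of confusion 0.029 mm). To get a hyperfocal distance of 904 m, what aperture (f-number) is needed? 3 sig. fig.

Rearrange H = f²/(N·c) + f for N: N = f² / ((H − f)·c).
N = 724² / ((904000 − 724) × 0.029) = 524176 / 26195 ≈ 20.

f/20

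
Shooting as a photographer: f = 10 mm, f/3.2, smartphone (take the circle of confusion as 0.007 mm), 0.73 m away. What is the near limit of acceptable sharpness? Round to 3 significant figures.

0.629 m

Hyperfocal distance H = f²/(N·c) + f = 10²/(3.2 × 0.007) + 10 = 100/0.0224 + 10 ≈ 4474.3 mm ≈ 4.474 m.
Near limit Dn = s·(H − f)/(H + s − 2f) = 730 × (4474.3 − 10) / (4474.3 + 730 − 2 × 10) = 730 × 4464.3 / 5184.3 ≈ 628.62 mm ≈ 0.629 m.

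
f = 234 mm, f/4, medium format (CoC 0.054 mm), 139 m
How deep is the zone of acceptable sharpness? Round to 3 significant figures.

217 m

Hyperfocal distance H = f²/(N·c) + f = 234²/(4 × 0.054) + 234 = 54756/0.216 + 234 ≈ 253734.0 mm ≈ 253.7 m.
Near limit Dn = s·(H − f)/(H + s − 2f) = 139000 × (253734.0 − 234) / (253734.0 + 139000 − 2 × 234) = 139000 × 253500.0 / 392266.0 ≈ 89828 mm.
Far limit Df = s·(H − f)/(H − s) = 139000 × (253734.0 − 234) / (253734.0 − 139000) = 139000 × 253500.0 / 114734.0 ≈ 307115 mm.
Depth of field = Df − Dn = 307115 − 89828 ≈ 217287 mm ≈ 217 m.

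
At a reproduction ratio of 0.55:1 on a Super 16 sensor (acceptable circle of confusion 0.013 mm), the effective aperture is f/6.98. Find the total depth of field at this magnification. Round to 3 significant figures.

At magnification m, DoF ≈ 2·N_eff·c/m² = 2 × 6.98 × 0.013 / 0.55² = 0.1815 / 0.3025 ≈ 0.6 mm.

0.600 mm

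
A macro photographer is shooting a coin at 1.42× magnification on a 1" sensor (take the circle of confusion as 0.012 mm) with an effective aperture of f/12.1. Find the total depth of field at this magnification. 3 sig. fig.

0.144 mm

At magnification m, DoF ≈ 2·N_eff·c/m² = 2 × 12.1 × 0.012 / 1.42² = 0.2904 / 2.016 ≈ 0.144 mm.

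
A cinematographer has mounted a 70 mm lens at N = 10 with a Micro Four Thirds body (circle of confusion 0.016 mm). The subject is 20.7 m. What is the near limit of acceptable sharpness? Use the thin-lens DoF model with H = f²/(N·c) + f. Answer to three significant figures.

Hyperfocal distance H = f²/(N·c) + f = 70²/(10 × 0.016) + 70 = 4900/0.16 + 70 ≈ 30695.0 mm ≈ 30.70 m.
Near limit Dn = s·(H − f)/(H + s − 2f) = 20700 × (30695.0 − 70) / (30695.0 + 20700 − 2 × 70) = 20700 × 30625.0 / 51255.0 ≈ 12368 mm ≈ 12.4 m.

12.4 m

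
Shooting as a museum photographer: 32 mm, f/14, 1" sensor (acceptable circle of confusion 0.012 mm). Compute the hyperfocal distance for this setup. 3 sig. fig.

Hyperfocal distance H = f²/(N·c) + f = 32²/(14 × 0.012) + 32 = 1024/0.168 + 32 ≈ 6127.2 mm ≈ 6.13 m.

6.13 m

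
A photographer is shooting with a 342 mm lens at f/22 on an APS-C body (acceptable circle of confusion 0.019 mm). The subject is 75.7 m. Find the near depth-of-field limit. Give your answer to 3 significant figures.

Hyperfocal distance H = f²/(N·c) + f = 342²/(22 × 0.019) + 342 = 116964/0.418 + 342 ≈ 280160.2 mm ≈ 280.2 m.
Near limit Dn = s·(H − f)/(H + s − 2f) = 75700 × (280160.2 − 342) / (280160.2 + 75700 − 2 × 342) = 75700 × 279818.2 / 355176.2 ≈ 59639 mm ≈ 59.6 m.

59.6 m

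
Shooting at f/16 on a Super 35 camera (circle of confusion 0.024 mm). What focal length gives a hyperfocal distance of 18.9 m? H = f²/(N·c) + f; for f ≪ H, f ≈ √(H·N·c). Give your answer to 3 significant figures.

From H = f²/(N·c) + f, with f ≪ H: f ≈ √(H·N·c) = √(18900 × 16 × 0.024) = √7257.6 ≈ 85.19 mm.
Exact: f² + N·c·f − N·c·H = 0 ⇒ f = (−N·c + √((N·c)² + 4·N·c·H))/2 = (−0.384 + √29031)/2 ≈ 85.000 mm ≈ 85.0 mm.

85.0 mm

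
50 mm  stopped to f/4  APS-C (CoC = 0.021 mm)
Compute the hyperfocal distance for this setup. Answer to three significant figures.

29.8 m

Hyperfocal distance H = f²/(N·c) + f = 50²/(4 × 0.021) + 50 = 2500/0.084 + 50 ≈ 29811.9 mm ≈ 29.8 m.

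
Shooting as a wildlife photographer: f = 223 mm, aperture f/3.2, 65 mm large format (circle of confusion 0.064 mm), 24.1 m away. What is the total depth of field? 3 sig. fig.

4.79 m

Hyperfocal distance H = f²/(N·c) + f = 223²/(3.2 × 0.064) + 223 = 49729/0.2048 + 223 ≈ 243040.4 mm ≈ 243.0 m.
Near limit Dn = s·(H − f)/(H + s − 2f) = 24100 × (243040.4 − 223) / (243040.4 + 24100 − 2 × 223) = 24100 × 242817.4 / 266694.4 ≈ 21942.3 mm.
Far limit Df = s·(H − f)/(H − s) = 24100 × (243040.4 − 223) / (243040.4 − 24100) = 24100 × 242817.4 / 218940.4 ≈ 26728.3 mm.
Depth of field = Df − Dn = 26728.3 − 21942.3 ≈ 4786.0 mm ≈ 4.79 m.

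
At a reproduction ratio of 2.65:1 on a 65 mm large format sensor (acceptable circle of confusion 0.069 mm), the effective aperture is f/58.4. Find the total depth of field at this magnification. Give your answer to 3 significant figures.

At magnification m, DoF ≈ 2·N_eff·c/m² = 2 × 58.4 × 0.069 / 2.65² = 8.059 / 7.022 ≈ 1.15 mm.

1.15 mm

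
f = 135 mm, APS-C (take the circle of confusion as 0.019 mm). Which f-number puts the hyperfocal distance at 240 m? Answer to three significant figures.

Rearrange H = f²/(N·c) + f for N: N = f² / ((H − f)·c).
N = 135² / ((240000 − 135) × 0.019) = 18225 / 4557 ≈ 4.

f/4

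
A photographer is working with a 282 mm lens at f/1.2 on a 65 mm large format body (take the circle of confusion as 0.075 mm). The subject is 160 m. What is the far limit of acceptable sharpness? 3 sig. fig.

195 m

Hyperfocal distance H = f²/(N·c) + f = 282²/(1.2 × 0.075) + 282 = 79524/0.09 + 282 ≈ 883882.0 mm ≈ 883.9 m.
Far limit Df = s·(H − f)/(H − s) = 160000 × (883882.0 − 282) / (883882.0 − 160000) = 160000 × 883600.0 / 723882.0 ≈ 195303 mm ≈ 195 m.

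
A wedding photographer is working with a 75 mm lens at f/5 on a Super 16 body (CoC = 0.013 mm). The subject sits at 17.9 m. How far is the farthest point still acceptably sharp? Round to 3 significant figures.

Hyperfocal distance H = f²/(N·c) + f = 75²/(5 × 0.013) + 75 = 5625/0.065 + 75 ≈ 86613.5 mm ≈ 86.61 m.
Far limit Df = s·(H − f)/(H − s) = 17900 × (86613.5 − 75) / (86613.5 − 17900) = 17900 × 86538.5 / 68713.5 ≈ 22543 mm ≈ 22.5 m.

22.5 m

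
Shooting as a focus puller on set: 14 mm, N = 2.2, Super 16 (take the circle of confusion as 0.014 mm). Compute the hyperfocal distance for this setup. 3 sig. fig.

6.38 m

Hyperfocal distance H = f²/(N·c) + f = 14²/(2.2 × 0.014) + 14 = 196/0.0308 + 14 ≈ 6377.6 mm ≈ 6.38 m.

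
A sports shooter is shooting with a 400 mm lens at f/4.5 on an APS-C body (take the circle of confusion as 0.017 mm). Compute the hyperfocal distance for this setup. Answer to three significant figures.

2090 m

Hyperfocal distance H = f²/(N·c) + f = 400²/(4.5 × 0.017) + 400 = 160000/0.0765 + 400 ≈ 2091903.3 mm ≈ 2090 m.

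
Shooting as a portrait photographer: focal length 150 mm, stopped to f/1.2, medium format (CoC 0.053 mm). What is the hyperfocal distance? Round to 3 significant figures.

354 m

Hyperfocal distance H = f²/(N·c) + f = 150²/(1.2 × 0.053) + 150 = 22500/0.0636 + 150 ≈ 353923.6 mm ≈ 354 m.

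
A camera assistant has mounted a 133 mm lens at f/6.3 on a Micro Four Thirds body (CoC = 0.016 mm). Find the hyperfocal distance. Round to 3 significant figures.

Hyperfocal distance H = f²/(N·c) + f = 133²/(6.3 × 0.016) + 133 = 17689/0.1008 + 133 ≈ 175619.1 mm ≈ 176 m.

176 m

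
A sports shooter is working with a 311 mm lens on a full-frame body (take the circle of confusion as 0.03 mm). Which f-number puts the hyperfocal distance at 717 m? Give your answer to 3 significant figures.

f/4.50

Rearrange H = f²/(N·c) + f for N: N = f² / ((H − f)·c).
N = 311² / ((717000 − 311) × 0.03) = 96721 / 21501 ≈ 4.50.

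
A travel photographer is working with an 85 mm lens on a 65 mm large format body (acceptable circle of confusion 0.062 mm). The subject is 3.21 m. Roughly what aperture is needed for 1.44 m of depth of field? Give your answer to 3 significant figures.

f/7.98

Write h = H − f = f²/(N·c). The thin-lens limits are Dn = s·h/(h + (s−f)) and Df = s·h/(h − (s−f)), so DoF = Df − Dn = 2·s·(s−f)·h / (h² − (s−f)²).
That is a quadratic in h: DoF·h² − 2·s·(s−f)·h − DoF·(s−f)² = 0 ⇒ h = (s−f)·(s + √(s² + DoF²)) / DoF = 3125 × (3210 + √(3210² + 1440²)) / 1440 = 3125 × (3210 + 3518.20) / 1440 ≈ 14601 mm.
Then N = f²/(c·h) = 85² / (0.062 × 14601) = 7225 / 905.27 ≈ 7.98.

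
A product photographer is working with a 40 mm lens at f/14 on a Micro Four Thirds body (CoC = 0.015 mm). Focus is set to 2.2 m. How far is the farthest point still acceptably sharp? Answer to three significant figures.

Hyperfocal distance H = f²/(N·c) + f = 40²/(14 × 0.015) + 40 = 1600/0.21 + 40 ≈ 7659.0 mm ≈ 7.659 m.
Far limit Df = s·(H − f)/(H − s) = 2200 × (7659.0 − 40) / (7659.0 − 2200) = 2200 × 7619.0 / 5459.0 ≈ 3070.5 mm ≈ 3.07 m.

3.07 m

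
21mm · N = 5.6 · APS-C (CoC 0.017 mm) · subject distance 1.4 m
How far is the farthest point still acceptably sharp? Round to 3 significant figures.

1.99 m

Hyperfocal distance H = f²/(N·c) + f = 21²/(5.6 × 0.017) + 21 = 441/0.0952 + 21 ≈ 4653.4 mm ≈ 4.653 m.
Far limit Df = s·(H − f)/(H − s) = 1400 × (4653.4 − 21) / (4653.4 − 1400) = 1400 × 4632.4 / 3253.4 ≈ 1993.4 mm ≈ 1.99 m.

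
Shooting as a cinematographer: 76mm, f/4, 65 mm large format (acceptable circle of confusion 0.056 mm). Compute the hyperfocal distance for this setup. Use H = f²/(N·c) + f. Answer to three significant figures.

25.9 m

Hyperfocal distance H = f²/(N·c) + f = 76²/(4 × 0.056) + 76 = 5776/0.224 + 76 ≈ 25861.7 mm ≈ 25.9 m.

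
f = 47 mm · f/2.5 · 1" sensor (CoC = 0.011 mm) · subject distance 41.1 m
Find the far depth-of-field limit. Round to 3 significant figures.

Hyperfocal distance H = f²/(N·c) + f = 47²/(2.5 × 0.011) + 47 = 2209/0.0275 + 47 ≈ 80374.3 mm ≈ 80.37 m.
Far limit Df = s·(H − f)/(H − s) = 41100 × (80374.3 − 47) / (80374.3 − 41100) = 41100 × 80327.3 / 39274.3 ≈ 84061 mm ≈ 84.1 m.

84.1 m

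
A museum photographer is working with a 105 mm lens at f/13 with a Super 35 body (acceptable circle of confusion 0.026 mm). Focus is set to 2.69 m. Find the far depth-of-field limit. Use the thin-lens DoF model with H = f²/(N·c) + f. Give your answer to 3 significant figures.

Hyperfocal distance H = f²/(N·c) + f = 105²/(13 × 0.026) + 105 = 11025/0.338 + 105 ≈ 32723.3 mm ≈ 32.72 m.
Far limit Df = s·(H − f)/(H − s) = 2690 × (32723.3 − 105) / (32723.3 − 2690) = 2690 × 32618.3 / 30033.3 ≈ 2921.5 mm ≈ 2.92 m.

2.92 m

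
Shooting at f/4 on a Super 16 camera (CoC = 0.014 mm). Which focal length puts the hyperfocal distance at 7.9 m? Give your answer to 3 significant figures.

From H = f²/(N·c) + f, with f ≪ H: f ≈ √(H·N·c) = √(7900 × 4 × 0.014) = √442.40 ≈ 21.03 mm.
The +f correction barely moves this — solving exactly, f² + N·c·f − N·c·H = 0 ⇒ f = (−N·c + √((N·c)² + 4·N·c·H))/2 = (−0.056 + √1769.6)/2 ≈ 21.005 mm, so f ≈ 21.0 mm.

21.0 mm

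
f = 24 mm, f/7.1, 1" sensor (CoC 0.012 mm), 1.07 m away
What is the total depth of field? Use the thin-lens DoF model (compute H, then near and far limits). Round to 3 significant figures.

Hyperfocal distance H = f²/(N·c) + f = 24²/(7.1 × 0.012) + 24 = 576/0.0852 + 24 ≈ 6784.6 mm ≈ 6.785 m.
Near limit Dn = s·(H − f)/(H + s − 2f) = 1070 × (6784.6 − 24) / (6784.6 + 1070 − 2 × 24) = 1070 × 6760.6 / 7806.6 ≈ 926.63 mm.
Far limit Df = s·(H − f)/(H − s) = 1070 × (6784.6 − 24) / (6784.6 − 1070) = 1070 × 6760.6 / 5714.6 ≈ 1265.85 mm.
Depth of field = Df − Dn = 1265.85 − 926.63 ≈ 339.22 mm.

339 mm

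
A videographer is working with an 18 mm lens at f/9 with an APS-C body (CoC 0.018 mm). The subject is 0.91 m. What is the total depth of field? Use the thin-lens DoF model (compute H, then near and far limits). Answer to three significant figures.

Hyperfocal distance H = f²/(N·c) + f = 18²/(9 × 0.018) + 18 = 324/0.162 + 18 ≈ 2018.0 mm ≈ 2.018 m.
Near limit Dn = s·(H − f)/(H + s − 2f) = 910 × (2018.0 − 18) / (2018.0 + 910 − 2 × 18) = 910 × 2000.0 / 2892.0 ≈ 629.3 mm.
Far limit Df = s·(H − f)/(H − s) = 910 × (2018.0 − 18) / (2018.0 − 910) = 910 × 2000.0 / 1108.0 ≈ 1642.6 mm.
Depth of field = Df − Dn = 1642.6 − 629.3 ≈ 1013.3 mm ≈ 1.01 m.

1.01 m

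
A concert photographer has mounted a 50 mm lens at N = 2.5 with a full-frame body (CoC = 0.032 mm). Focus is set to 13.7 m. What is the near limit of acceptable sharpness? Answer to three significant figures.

Hyperfocal distance H = f²/(N·c) + f = 50²/(2.5 × 0.032) + 50 = 2500/0.08 + 50 ≈ 31300.0 mm ≈ 31.30 m.
Near limit Dn = s·(H − f)/(H + s − 2f) = 13700 × (31300.0 − 50) / (31300.0 + 13700 − 2 × 50) = 13700 × 31250.0 / 44900.0 ≈ 9535.1 mm ≈ 9.54 m.

9.54 m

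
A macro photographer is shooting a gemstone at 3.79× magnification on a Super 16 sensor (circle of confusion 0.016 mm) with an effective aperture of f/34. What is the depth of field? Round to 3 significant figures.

At magnification m, DoF ≈ 2·N_eff·c/m² = 2 × 34 × 0.016 / 3.79² = 1.088 / 14.36 ≈ 0.0757 mm.

0.0757 mm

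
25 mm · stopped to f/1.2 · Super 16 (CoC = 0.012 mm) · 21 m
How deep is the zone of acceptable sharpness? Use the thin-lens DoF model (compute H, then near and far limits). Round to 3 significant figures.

26.5 m

Hyperfocal distance H = f²/(N·c) + f = 25²/(1.2 × 0.012) + 25 = 625/0.0144 + 25 ≈ 43427.8 mm ≈ 43.43 m.
Near limit Dn = s·(H − f)/(H + s − 2f) = 21000 × (43427.8 − 25) / (43427.8 + 21000 − 2 × 25) = 21000 × 43402.8 / 64377.8 ≈ 14158 mm.
Far limit Df = s·(H − f)/(H − s) = 21000 × (43427.8 − 25) / (43427.8 − 21000) = 21000 × 43402.8 / 22427.8 ≈ 40640 mm.
Depth of field = Df − Dn = 40640 − 14158 ≈ 26482 mm ≈ 26.5 m.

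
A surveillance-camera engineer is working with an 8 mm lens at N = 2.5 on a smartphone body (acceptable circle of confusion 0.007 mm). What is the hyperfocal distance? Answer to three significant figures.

Hyperfocal distance H = f²/(N·c) + f = 8²/(2.5 × 0.007) + 8 = 64/0.0175 + 8 ≈ 3665.1 mm ≈ 3.67 m.

3.67 m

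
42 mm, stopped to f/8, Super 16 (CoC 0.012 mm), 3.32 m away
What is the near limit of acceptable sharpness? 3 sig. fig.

Hyperfocal distance H = f²/(N·c) + f = 42²/(8 × 0.012) + 42 = 1764/0.096 + 42 ≈ 18417.0 mm ≈ 18.42 m.
Near limit Dn = s·(H − f)/(H + s − 2f) = 3320 × (18417.0 − 42) / (18417.0 + 3320 − 2 × 42) = 3320 × 18375.0 / 21653.0 ≈ 2817.4 mm ≈ 2.82 m.

2.82 m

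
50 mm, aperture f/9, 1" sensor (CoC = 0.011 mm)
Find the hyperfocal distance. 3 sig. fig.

Hyperfocal distance H = f²/(N·c) + f = 50²/(9 × 0.011) + 50 = 2500/0.099 + 50 ≈ 25302.5 mm ≈ 25.3 m.

25.3 m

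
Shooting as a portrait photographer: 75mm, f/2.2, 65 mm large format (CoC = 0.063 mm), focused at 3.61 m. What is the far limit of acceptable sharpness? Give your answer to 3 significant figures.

Hyperfocal distance H = f²/(N·c) + f = 75²/(2.2 × 0.063) + 75 = 5625/0.1386 + 75 ≈ 40659.4 mm ≈ 40.66 m.
Far limit Df = s·(H − f)/(H − s) = 3610 × (40659.4 − 75) / (40659.4 − 3610) = 3610 × 40584.4 / 37049.4 ≈ 3954.4 mm ≈ 3.95 m.

3.95 m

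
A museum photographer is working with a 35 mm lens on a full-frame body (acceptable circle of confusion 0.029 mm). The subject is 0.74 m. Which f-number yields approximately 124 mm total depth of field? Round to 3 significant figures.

Write h = H − f = f²/(N·c). The thin-lens limits are Dn = s·h/(h + (s−f)) and Df = s·h/(h − (s−f)), so DoF = Df − Dn = 2·s·(s−f)·h / (h² − (s−f)²).
That is a quadratic in h: DoF·h² − 2·s·(s−f)·h − DoF·(s−f)² = 0 ⇒ h = (s−f)·(s + √(s² + DoF²)) / DoF = 705 × (740 + √(740² + 124²)) / 124 = 705 × (740 + 750.317) / 124 ≈ 8473.2 mm.
Then N = f²/(c·h) = 35² / (0.029 × 8473.2) = 1225 / 245.72 ≈ 4.99.

f/4.99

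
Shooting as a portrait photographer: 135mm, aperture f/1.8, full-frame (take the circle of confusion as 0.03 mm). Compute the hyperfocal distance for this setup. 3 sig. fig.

338 m

Hyperfocal distance H = f²/(N·c) + f = 135²/(1.8 × 0.03) + 135 = 18225/0.054 + 135 ≈ 337635.0 mm ≈ 338 m.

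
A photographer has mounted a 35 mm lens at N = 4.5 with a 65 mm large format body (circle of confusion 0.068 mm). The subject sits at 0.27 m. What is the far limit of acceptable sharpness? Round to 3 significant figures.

287 mm

Hyperfocal distance H = f²/(N·c) + f = 35²/(4.5 × 0.068) + 35 = 1225/0.306 + 35 ≈ 4038.3 mm ≈ 4.038 m.
Far limit Df = s·(H − f)/(H − s) = 270 × (4038.3 − 35) / (4038.3 − 270) = 270 × 4003.3 / 3768.3 ≈ 286.84 mm.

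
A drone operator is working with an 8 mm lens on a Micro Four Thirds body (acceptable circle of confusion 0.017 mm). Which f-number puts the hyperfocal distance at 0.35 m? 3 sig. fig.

Rearrange H = f²/(N·c) + f for N: N = f² / ((H − f)·c).
N = 8² / ((350 − 8) × 0.017) = 64 / 5.814 ≈ 11.

f/11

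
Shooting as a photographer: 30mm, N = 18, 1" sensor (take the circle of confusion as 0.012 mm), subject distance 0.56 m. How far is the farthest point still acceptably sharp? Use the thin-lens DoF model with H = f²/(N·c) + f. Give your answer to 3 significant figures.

Hyperfocal distance H = f²/(N·c) + f = 30²/(18 × 0.012) + 30 = 900/0.216 + 30 ≈ 4196.7 mm ≈ 4.197 m.
Far limit Df = s·(H − f)/(H − s) = 560 × (4196.7 − 30) / (4196.7 − 560) = 560 × 4166.7 / 3636.7 ≈ 641.61 mm ≈ 0.642 m.

0.642 m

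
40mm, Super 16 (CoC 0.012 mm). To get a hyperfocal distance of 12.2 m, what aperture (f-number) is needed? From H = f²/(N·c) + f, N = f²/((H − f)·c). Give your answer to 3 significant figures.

Rearrange H = f²/(N·c) + f for N: N = f² / ((H − f)·c).
N = 40² / ((12200 − 40) × 0.012) = 1600 / 145.9 ≈ 11.

f/11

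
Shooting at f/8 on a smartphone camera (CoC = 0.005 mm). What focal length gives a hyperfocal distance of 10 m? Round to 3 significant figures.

From H = f²/(N·c) + f, with f ≪ H: f ≈ √(H·N·c) = √(10000 × 8 × 0.005) = √400.00 ≈ 20.00 mm.
The +f correction barely moves this — solving exactly, f² + N·c·f − N·c·H = 0 ⇒ f = (−N·c + √((N·c)² + 4·N·c·H))/2 = (−0.04 + √1600.0)/2 ≈ 19.980 mm, so f ≈ 20.0 mm.

20.0 mm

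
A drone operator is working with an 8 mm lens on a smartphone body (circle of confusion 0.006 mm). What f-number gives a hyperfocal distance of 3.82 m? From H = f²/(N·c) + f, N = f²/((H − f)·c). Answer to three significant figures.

f/2.80

Rearrange H = f²/(N·c) + f for N: N = f² / ((H − f)·c).
N = 8² / ((3820 − 8) × 0.006) = 64 / 22.87 ≈ 2.80.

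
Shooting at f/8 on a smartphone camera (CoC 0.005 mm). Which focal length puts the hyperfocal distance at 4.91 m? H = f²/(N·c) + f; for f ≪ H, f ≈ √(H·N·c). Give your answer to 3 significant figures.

14.0 mm

From H = f²/(N·c) + f, with f ≪ H: f ≈ √(H·N·c) = √(4910 × 8 × 0.005) = √196.40 ≈ 14.01 mm.
The +f correction barely moves this — solving exactly, f² + N·c·f − N·c·H = 0 ⇒ f = (−N·c + √((N·c)² + 4·N·c·H))/2 = (−0.04 + √785.60)/2 ≈ 13.994 mm, so f ≈ 14.0 mm.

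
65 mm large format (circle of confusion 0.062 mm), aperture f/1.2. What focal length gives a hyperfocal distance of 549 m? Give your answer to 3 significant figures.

From H = f²/(N·c) + f, with f ≪ H: f ≈ √(H·N·c) = √(549000 × 1.2 × 0.062) = √40846 ≈ 202.1 mm.
The +f correction barely moves this — solving exactly, f² + N·c·f − N·c·H = 0 ⇒ f = (−N·c + √((N·c)² + 4·N·c·H))/2 = (−0.0744 + √163382)/2 ≈ 202.07 mm, so f ≈ 202 mm.

202 mm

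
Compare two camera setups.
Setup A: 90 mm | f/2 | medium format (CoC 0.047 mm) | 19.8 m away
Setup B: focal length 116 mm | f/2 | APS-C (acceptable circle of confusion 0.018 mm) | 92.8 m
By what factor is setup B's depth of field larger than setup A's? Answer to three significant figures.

5.13

Setup A: H = 90²/(2×0.047) + 90 ≈ 86260.2 mm; DoF = Df − Dn = 25672.1 − 16114.2 ≈ 9557.9 mm.
Setup B: H = 116²/(2×0.018) + 116 ≈ 373893.8 mm; DoF = Df − Dn = 123399 − 74361 ≈ 49038 mm.
Ratio = 49038 / 9557.9 ≈ 5.13.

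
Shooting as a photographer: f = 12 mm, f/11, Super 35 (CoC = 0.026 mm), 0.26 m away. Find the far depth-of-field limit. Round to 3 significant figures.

Hyperfocal distance H = f²/(N·c) + f = 12²/(11 × 0.026) + 12 = 144/0.286 + 12 ≈ 515.5 mm ≈ 0.515 m.
Far limit Df = s·(H − f)/(H − s) = 260 × (515.5 − 12) / (515.5 − 260) = 260 × 503.5 / 255.5 ≈ 512.37 mm ≈ 0.512 m.

0.512 m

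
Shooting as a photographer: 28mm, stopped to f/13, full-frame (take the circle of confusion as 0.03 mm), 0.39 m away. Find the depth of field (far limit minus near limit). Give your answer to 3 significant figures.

Hyperfocal distance H = f²/(N·c) + f = 28²/(13 × 0.03) + 28 = 784/0.39 + 28 ≈ 2038.3 mm ≈ 2.038 m.
Near limit Dn = s·(H − f)/(H + s − 2f) = 390 × (2038.3 − 28) / (2038.3 + 390 − 2 × 28) = 390 × 2010.3 / 2372.3 ≈ 330.49 mm.
Far limit Df = s·(H − f)/(H − s) = 390 × (2038.3 − 28) / (2038.3 − 390) = 390 × 2010.3 / 1648.3 ≈ 475.65 mm.
Depth of field = Df − Dn = 475.65 − 330.49 ≈ 145.16 mm.

145 mm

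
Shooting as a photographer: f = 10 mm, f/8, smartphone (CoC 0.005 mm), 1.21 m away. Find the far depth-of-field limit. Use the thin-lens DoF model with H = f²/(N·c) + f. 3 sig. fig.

2.33 m

Hyperfocal distance H = f²/(N·c) + f = 10²/(8 × 0.005) + 10 = 100/0.04 + 10 ≈ 2510.0 mm ≈ 2.510 m.
Far limit Df = s·(H − f)/(H − s) = 1210 × (2510.0 − 10) / (2510.0 − 1210) = 1210 × 2500.0 / 1300.0 ≈ 2326.9 mm ≈ 2.33 m.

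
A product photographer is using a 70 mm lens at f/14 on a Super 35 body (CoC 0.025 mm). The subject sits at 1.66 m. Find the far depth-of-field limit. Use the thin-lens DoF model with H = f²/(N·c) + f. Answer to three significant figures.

Hyperfocal distance H = f²/(N·c) + f = 70²/(14 × 0.025) + 70 = 4900/0.35 + 70 ≈ 14070.0 mm ≈ 14.07 m.
Far limit Df = s·(H − f)/(H − s) = 1660 × (14070.0 − 70) / (14070.0 − 1660) = 1660 × 14000.0 / 12410.0 ≈ 1872.7 mm ≈ 1.87 m.

1.87 m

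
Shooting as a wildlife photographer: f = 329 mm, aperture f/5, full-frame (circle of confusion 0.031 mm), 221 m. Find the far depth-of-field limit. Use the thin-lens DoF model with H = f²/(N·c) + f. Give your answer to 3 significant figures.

323 m

Hyperfocal distance H = f²/(N·c) + f = 329²/(5 × 0.031) + 329 = 108241/0.155 + 329 ≈ 698658.0 mm ≈ 698.7 m.
Far limit Df = s·(H − f)/(H − s) = 221000 × (698658.0 − 329) / (698658.0 − 221000) = 221000 × 698329.0 / 477658.0 ≈ 323099 mm ≈ 323 m.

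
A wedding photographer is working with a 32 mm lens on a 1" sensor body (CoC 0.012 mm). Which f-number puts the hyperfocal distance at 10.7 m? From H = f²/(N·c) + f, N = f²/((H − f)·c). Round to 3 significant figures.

f/8

Rearrange H = f²/(N·c) + f for N: N = f² / ((H − f)·c).
N = 32² / ((10700 − 32) × 0.012) = 1024 / 128.0 ≈ 8.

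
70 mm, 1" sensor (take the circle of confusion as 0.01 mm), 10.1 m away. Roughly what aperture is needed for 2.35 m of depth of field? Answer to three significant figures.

f/5.61

Write h = H − f = f²/(N·c). The thin-lens limits are Dn = s·h/(h + (s−f)) and Df = s·h/(h − (s−f)), so DoF = Df − Dn = 2·s·(s−f)·h / (h² − (s−f)²).
That is a quadratic in h: DoF·h² − 2·s·(s−f)·h − DoF·(s−f)² = 0 ⇒ h = (s−f)·(s + √(s² + DoF²)) / DoF = 10030 × (10100 + √(10100² + 2350²)) / 2350 = 10030 × (10100 + 10369.8) / 2350 ≈ 87367 mm.
Then N = f²/(c·h) = 70² / (0.01 × 87367) = 4900 / 873.67 ≈ 5.61.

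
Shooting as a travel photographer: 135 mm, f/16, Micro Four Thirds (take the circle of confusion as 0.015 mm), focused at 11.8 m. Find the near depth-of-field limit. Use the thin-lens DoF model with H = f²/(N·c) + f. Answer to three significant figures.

10.2 m

Hyperfocal distance H = f²/(N·c) + f = 135²/(16 × 0.015) + 135 = 18225/0.24 + 135 ≈ 76072.5 mm ≈ 76.07 m.
Near limit Dn = s·(H − f)/(H + s − 2f) = 11800 × (76072.5 − 135) / (76072.5 + 11800 − 2 × 135) = 11800 × 75937.5 / 87602.5 ≈ 10229 mm ≈ 10.2 m.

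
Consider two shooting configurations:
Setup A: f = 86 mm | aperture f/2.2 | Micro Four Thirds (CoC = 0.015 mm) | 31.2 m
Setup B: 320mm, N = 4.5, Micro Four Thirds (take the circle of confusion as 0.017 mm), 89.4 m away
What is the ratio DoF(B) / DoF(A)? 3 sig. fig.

Setup A: H = 86²/(2.2×0.015) + 86 ≈ 224207.2 mm; DoF = Df − Dn = 36229.6 − 27396.6 ≈ 8833.0 mm.
Setup B: H = 320²/(4.5×0.017) + 320 ≈ 1338882.1 mm; DoF = Df − Dn = 95774 − 83822 ≈ 11952 mm.
Ratio = 11952 / 8833.0 ≈ 1.35.

1.35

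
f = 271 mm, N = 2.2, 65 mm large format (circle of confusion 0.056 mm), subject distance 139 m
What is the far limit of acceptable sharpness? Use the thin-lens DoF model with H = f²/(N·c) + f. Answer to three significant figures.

Hyperfocal distance H = f²/(N·c) + f = 271²/(2.2 × 0.056) + 271 = 73441/0.1232 + 271 ≈ 596383.0 mm ≈ 596.4 m.
Far limit Df = s·(H − f)/(H − s) = 139000 × (596383.0 − 271) / (596383.0 − 139000) = 139000 × 596112.0 / 457383.0 ≈ 181160 mm ≈ 181 m.

181 m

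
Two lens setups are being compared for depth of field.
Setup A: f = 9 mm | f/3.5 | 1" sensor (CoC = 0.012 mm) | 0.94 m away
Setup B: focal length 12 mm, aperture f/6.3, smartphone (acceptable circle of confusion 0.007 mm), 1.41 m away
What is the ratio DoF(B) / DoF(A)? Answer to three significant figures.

1.25

Setup A: H = 9²/(3.5×0.012) + 9 ≈ 1937.6 mm; DoF = Df − Dn = 1817.3 − 634.0 ≈ 1183.3 mm.
Setup B: H = 12²/(6.3×0.007) + 12 ≈ 3277.3 mm; DoF = Df − Dn = 2465.6 − 987.3 ≈ 1478.3 mm.
Ratio = 1478.3 / 1183.3 ≈ 1.25.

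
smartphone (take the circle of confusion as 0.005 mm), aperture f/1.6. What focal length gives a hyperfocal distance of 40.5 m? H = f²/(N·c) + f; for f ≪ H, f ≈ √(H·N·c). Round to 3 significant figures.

18.0 mm

From H = f²/(N·c) + f, with f ≪ H: f ≈ √(H·N·c) = √(40500 × 1.6 × 0.005) = √324.00 ≈ 18.00 mm.
The +f correction barely moves this — solving exactly, f² + N·c·f − N·c·H = 0 ⇒ f = (−N·c + √((N·c)² + 4·N·c·H))/2 = (−0.008 + √1296.0)/2 ≈ 17.996 mm, so f ≈ 18.0 mm.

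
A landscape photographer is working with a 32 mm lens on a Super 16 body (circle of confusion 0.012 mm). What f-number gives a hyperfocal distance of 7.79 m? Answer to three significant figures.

f/11

Rearrange H = f²/(N·c) + f for N: N = f² / ((H − f)·c).
N = 32² / ((7790 − 32) × 0.012) = 1024 / 93.10 ≈ 11.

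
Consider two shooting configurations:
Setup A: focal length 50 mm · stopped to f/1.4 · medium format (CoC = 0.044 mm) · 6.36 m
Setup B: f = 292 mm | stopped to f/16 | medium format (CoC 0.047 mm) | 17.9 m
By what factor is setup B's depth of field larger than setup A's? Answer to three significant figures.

Setup A: H = 50²/(1.4×0.044) + 50 ≈ 40634.4 mm; DoF = Df − Dn = 7530.9 − 5504.2 ≈ 2026.7 mm.
Setup B: H = 292²/(16×0.047) + 292 ≈ 113675.0 mm; DoF = Df − Dn = 21190.9 − 15493.9 ≈ 5697.0 mm.
Ratio = 5697.0 / 2026.7 ≈ 2.81.

2.81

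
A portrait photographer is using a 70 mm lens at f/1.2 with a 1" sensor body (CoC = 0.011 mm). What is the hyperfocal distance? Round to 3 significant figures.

Hyperfocal distance H = f²/(N·c) + f = 70²/(1.2 × 0.011) + 70 = 4900/0.0132 + 70 ≈ 371282.1 mm ≈ 371 m.

371 m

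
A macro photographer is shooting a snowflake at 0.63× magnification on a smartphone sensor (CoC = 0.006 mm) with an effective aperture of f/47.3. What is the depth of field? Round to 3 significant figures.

At magnification m, DoF ≈ 2·N_eff·c/m² = 2 × 47.3 × 0.006 / 0.63² = 0.5676 / 0.3969 ≈ 1.43 mm.

1.43 mm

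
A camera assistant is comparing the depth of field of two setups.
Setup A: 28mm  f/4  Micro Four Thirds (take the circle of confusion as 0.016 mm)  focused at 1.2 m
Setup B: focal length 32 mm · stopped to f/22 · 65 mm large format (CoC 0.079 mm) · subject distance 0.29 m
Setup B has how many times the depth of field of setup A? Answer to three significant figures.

Setup A: H = 28²/(4×0.016) + 28 ≈ 12278.0 mm; DoF = Df − Dn = 1326.95 − 1095.22 ≈ 231.73 mm.
Setup B: H = 32²/(22×0.079) + 32 ≈ 621.2 mm; DoF = Df − Dn = 515.92 − 201.68 ≈ 314.24 mm.
Ratio = 314.24 / 231.73 ≈ 1.36.

1.36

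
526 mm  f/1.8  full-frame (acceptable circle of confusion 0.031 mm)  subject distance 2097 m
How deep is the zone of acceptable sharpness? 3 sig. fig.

2160 m

Hyperfocal distance H = f²/(N·c) + f = 526²/(1.8 × 0.031) + 526 = 276676/0.0558 + 526 ≈ 4958877.3 mm ≈ 4959 m.
Near limit Dn = s·(H − f)/(H + s − 2f) = 2097000 × (4958877.3 − 526) / (4958877.3 + 2097000 − 2 × 526) = 2097000 × 4958351.3 / 7054825.3 ≈ 1473837 mm.
Far limit Df = s·(H − f)/(H − s) = 2097000 × (4958877.3 − 526) / (4958877.3 − 2097000) = 2097000 × 4958351.3 / 2861877.3 ≈ 3633162 mm.
Depth of field = Df − Dn = 3633162 − 1473837 ≈ 2159325 mm ≈ 2160 m.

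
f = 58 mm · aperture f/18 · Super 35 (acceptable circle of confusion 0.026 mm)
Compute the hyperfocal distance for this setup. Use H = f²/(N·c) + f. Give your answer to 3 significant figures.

7.25 m

Hyperfocal distance H = f²/(N·c) + f = 58²/(18 × 0.026) + 58 = 3364/0.468 + 58 ≈ 7246.0 mm ≈ 7.25 m.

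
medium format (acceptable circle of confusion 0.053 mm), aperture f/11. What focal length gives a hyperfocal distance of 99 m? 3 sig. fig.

240 mm

From H = f²/(N·c) + f, with f ≪ H: f ≈ √(H·N·c) = √(99000 × 11 × 0.053) = √57717 ≈ 240.2 mm.
The +f correction barely moves this — solving exactly, f² + N·c·f − N·c·H = 0 ⇒ f = (−N·c + √((N·c)² + 4·N·c·H))/2 = (−0.583 + √230868)/2 ≈ 239.95 mm, so f ≈ 240 mm.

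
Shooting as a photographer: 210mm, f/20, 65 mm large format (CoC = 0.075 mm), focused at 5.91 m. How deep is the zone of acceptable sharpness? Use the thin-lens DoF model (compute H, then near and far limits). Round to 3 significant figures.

2.38 m

Hyperfocal distance H = f²/(N·c) + f = 210²/(20 × 0.075) + 210 = 44100/1.5 + 210 ≈ 29610.0 mm ≈ 29.61 m.
Near limit Dn = s·(H − f)/(H + s − 2f) = 5910 × (29610.0 − 210) / (29610.0 + 5910 − 2 × 210) = 5910 × 29400.0 / 35100.0 ≈ 4950.3 mm.
Far limit Df = s·(H − f)/(H − s) = 5910 × (29610.0 − 210) / (29610.0 − 5910) = 5910 × 29400.0 / 23700.0 ≈ 7331.4 mm.
Depth of field = Df − Dn = 7331.4 − 4950.3 ≈ 2381.1 mm ≈ 2.38 m.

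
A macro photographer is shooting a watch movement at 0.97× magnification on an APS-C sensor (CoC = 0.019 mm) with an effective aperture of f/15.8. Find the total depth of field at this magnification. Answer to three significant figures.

At magnification m, DoF ≈ 2·N_eff·c/m² = 2 × 15.8 × 0.019 / 0.97² = 0.6004 / 0.9409 ≈ 0.638 mm.

0.638 mm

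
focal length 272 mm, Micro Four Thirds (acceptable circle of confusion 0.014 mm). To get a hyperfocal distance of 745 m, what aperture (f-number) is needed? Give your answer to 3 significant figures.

Rearrange H = f²/(N·c) + f for N: N = f² / ((H − f)·c).
N = 272² / ((745000 − 272) × 0.014) = 73984 / 10426 ≈ 7.10.

f/7.10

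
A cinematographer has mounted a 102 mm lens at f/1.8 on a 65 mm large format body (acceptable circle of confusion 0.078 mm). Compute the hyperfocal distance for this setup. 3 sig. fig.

Hyperfocal distance H = f²/(N·c) + f = 102²/(1.8 × 0.078) + 102 = 10404/0.1404 + 102 ≈ 74204.6 mm ≈ 74.2 m.

74.2 m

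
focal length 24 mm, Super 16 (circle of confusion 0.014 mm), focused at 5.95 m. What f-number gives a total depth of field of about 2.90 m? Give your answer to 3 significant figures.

Write h = H − f = f²/(N·c). The thin-lens limits are Dn = s·h/(h + (s−f)) and Df = s·h/(h − (s−f)), so DoF = Df − Dn = 2·s·(s−f)·h / (h² − (s−f)²).
That is a quadratic in h: DoF·h² − 2·s·(s−f)·h − DoF·(s−f)² = 0 ⇒ h = (s−f)·(s + √(s² + DoF²)) / DoF = 5926 × (5950 + √(5950² + 2900²)) / 2900 = 5926 × (5950 + 6619.10) / 2900 ≈ 25684 mm.
Then N = f²/(c·h) = 24² / (0.014 × 25684) = 576 / 359.58 ≈ 1.60.

f/1.60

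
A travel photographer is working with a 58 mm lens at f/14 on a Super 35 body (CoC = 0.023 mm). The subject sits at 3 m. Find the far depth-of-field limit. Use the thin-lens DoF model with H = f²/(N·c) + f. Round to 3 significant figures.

4.18 m

Hyperfocal distance H = f²/(N·c) + f = 58²/(14 × 0.023) + 58 = 3364/0.322 + 58 ≈ 10505.2 mm ≈ 10.51 m.
Far limit Df = s·(H − f)/(H − s) = 3000 × (10505.2 − 58) / (10505.2 − 3000) = 3000 × 10447.2 / 7505.2 ≈ 4176.0 mm ≈ 4.18 m.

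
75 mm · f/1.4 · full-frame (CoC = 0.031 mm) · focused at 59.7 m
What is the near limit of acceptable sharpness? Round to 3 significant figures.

40.9 m

Hyperfocal distance H = f²/(N·c) + f = 75²/(1.4 × 0.031) + 75 = 5625/0.0434 + 75 ≈ 129683.3 mm ≈ 129.7 m.
Near limit Dn = s·(H − f)/(H + s − 2f) = 59700 × (129683.3 − 75) / (129683.3 + 59700 − 2 × 75) = 59700 × 129608.3 / 189233.3 ≈ 40889 mm ≈ 40.9 m.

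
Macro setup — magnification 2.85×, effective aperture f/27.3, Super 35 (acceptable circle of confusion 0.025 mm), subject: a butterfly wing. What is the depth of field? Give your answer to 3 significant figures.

0.168 mm

At magnification m, DoF ≈ 2·N_eff·c/m² = 2 × 27.3 × 0.025 / 2.85² = 1.365 / 8.123 ≈ 0.168 mm.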